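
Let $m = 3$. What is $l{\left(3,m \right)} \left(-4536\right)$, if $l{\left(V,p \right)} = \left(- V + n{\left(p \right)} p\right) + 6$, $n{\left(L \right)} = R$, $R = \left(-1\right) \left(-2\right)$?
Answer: $-40824$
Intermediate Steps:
$R = 2$
$n{\left(L \right)} = 2$
$l{\left(V,p \right)} = 6 - V + 2 p$ ($l{\left(V,p \right)} = \left(- V + 2 p\right) + 6 = 6 - V + 2 p$)
$l{\left(3,m \right)} \left(-4536\right) = \left(6 - 3 + 2 \cdot 3\right) \left(-4536\right) = \left(6 - 3 + 6\right) \left(-4536\right) = 9 \left(-4536\right) = -40824$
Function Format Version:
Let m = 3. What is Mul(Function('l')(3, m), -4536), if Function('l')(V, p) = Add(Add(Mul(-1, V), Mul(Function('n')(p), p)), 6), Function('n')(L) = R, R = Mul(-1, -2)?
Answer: -40824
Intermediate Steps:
R = 2
Function('n')(L) = 2
Function('l')(V, p) = Add(6, Mul(-1, V), Mul(2, p)) (Function('l')(V, p) = Add(Add(Mul(-1, V), Mul(2, p)), 6) = Add(6, Mul(-1, V), Mul(2, p)))
Mul(Function('l')(3, m), -4536) = Mul(Add(6, Mul(-1, 3), Mul(2, 3)), -4536) = Mul(Add(6, -3, 6), -4536) = Mul(9, -4536) = -40824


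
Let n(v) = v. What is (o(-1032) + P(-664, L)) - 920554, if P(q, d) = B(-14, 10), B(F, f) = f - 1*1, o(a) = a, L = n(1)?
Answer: -921577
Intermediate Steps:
L = 1
B(F, f) = -1 + f (B(F, f) = f - 1 = -1 + f)
P(q, d) = 9 (P(q, d) = -1 + 10 = 9)
(o(-1032) + P(-664, L)) - 920554 = (-1032 + 9) - 920554 = -1023 - 920554 = -921577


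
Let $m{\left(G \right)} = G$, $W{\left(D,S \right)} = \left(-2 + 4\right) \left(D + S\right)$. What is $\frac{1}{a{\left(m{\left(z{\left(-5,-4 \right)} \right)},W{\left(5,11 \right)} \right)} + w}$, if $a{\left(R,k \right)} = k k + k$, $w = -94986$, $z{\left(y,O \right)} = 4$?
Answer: $- \frac{1}{93930} \approx -1.0646 \cdot 10^{-5}$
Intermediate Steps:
$W{\left(D,S \right)} = 2 D + 2 S$ ($W{\left(D,S \right)} = 2 \left(D + S\right) = 2 D + 2 S$)
$a{\left(R,k \right)} = k + k^{2}$ ($a{\left(R,k \right)} = k^{2} + k = k + k^{2}$)
$\frac{1}{a{\left(m{\left(z{\left(-5,-4 \right)} \right)},W{\left(5,11 \right)} \right)} + w} = \frac{1}{\left(2 \cdot 5 + 2 \cdot 11\right) \left(1 + \left(2 \cdot 5 + 2 \cdot 11\right)\right) - 94986} = \frac{1}{\left(10 + 22\right) \left(1 + \left(10 + 22\right)\right) - 94986} = \frac{1}{32 \left(1 + 32\right) - 94986} = \frac{1}{32 \cdot 33 - 94986} = \frac{1}{1056 - 94986} = \frac{1}{-93930} = - \frac{1}{93930}$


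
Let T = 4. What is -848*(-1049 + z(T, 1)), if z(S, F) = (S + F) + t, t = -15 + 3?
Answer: 895488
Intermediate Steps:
t = -12
z(S, F) = -12 + F + S (z(S, F) = (S + F) - 12 = (F + S) - 12 = -12 + F + S)
-848*(-1049 + z(T, 1)) = -848*(-1049 + (-12 + 1 + 4)) = -848*(-1049 - 7) = -848*(-1056) = 895488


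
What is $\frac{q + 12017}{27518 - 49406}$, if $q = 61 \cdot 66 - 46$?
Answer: $- \frac{15997}{21888} \approx -0.73086$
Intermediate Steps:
$q = 3980$ ($q = 4026 - 46 = 3980$)
$\frac{q + 12017}{27518 - 49406} = \frac{3980 + 12017}{27518 - 49406} = \frac{15997}{-21888} = 15997 \left(- \frac{1}{21888}\right) = - \frac{15997}{21888}$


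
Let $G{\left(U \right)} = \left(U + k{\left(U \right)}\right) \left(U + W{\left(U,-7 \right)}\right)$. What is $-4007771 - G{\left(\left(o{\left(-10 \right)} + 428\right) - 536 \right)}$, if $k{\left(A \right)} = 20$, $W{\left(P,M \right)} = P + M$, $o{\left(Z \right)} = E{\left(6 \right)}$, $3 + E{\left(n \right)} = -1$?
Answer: $-4029023$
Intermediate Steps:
$E{\left(n \right)} = -4$ ($E{\left(n \right)} = -3 - 1 = -4$)
$o{\left(Z \right)} = -4$
$W{\left(P,M \right)} = M + P$
$G{\left(U \right)} = \left(-7 + 2 U\right) \left(20 + U\right)$ ($G{\left(U \right)} = \left(U + 20\right) \left(U + \left(-7 + U\right)\right) = \left(20 + U\right) \left(-7 + 2 U\right) = \left(-7 + 2 U\right) \left(20 + U\right)$)
$-4007771 - G{\left(\left(o{\left(-10 \right)} + 428\right) - 536 \right)} = -4007771 - \left(-140 + 2 \left(\left(-4 + 428\right) - 536\right)^{2} + 33 \left(\left(-4 + 428\right) - 536\right)\right) = -4007771 - \left(-140 + 2 \left(424 - 536\right)^{2} + 33 \left(424 - 536\right)\right) = -4007771 - \left(-140 + 2 \left(-112\right)^{2} + 33 \left(-112\right)\right) = -4007771 - \left(-140 + 2 \cdot 12544 - 3696\right) = -4007771 - \left(-140 + 25088 - 3696\right) = -4007771 - 21252 = -4029023$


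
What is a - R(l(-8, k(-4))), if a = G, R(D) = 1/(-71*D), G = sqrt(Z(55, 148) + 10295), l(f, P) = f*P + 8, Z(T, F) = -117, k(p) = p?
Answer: 1/2840 + sqrt(10178) ≈ 100.89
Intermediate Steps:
l(f, P) = 8 + P*f (l(f, P) = P*f + 8 = 8 + P*f)
G = sqrt(10178) (G = sqrt(-117 + 10295) = sqrt(10178) ≈ 100.89)
R(D) = -1/(71*D)
a = sqrt(10178) ≈ 100.89
a - R(l(-8, k(-4))) = sqrt(10178) - (-1)/(71*(8 - 4*(-8))) = sqrt(10178) - (-1)/(71*(8 + 32)) = sqrt(10178) - (-1)/(71*40) = sqrt(10178) - 1*(-1/2840) = sqrt(10178) + 1/2840 = 1/2840 + sqrt(10178)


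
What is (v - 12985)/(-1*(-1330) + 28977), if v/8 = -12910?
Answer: -116265/30307 ≈ -3.8362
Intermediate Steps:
v = -103280 (v = 8*(-12910) = -103280)
(v - 12985)/(-1*(-1330) + 28977) = (-103280 - 12985)/(-1*(-1330) + 28977) = -116265/(1330 + 28977) = -116265/30307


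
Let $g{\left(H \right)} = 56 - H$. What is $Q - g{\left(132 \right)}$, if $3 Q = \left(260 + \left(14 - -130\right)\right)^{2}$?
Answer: $\frac{163444}{3} \approx 54481.0$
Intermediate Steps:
$Q = \frac{163216}{3}$ ($Q = \frac{\left(260 + \left(14 - -130\right)\right)^{2}}{3} = \frac{\left(260 + \left(14 + 130\right)\right)^{2}}{3} = \frac{\left(260 + 144\right)^{2}}{3} = \frac{404^{2}}{3} = \frac{1}{3} \cdot 163216 = \frac{163216}{3} \approx 54405.0$)
$Q - g{\left(132 \right)} = \frac{163216}{3} - \left(56 - 132\right) = \frac{163216}{3} - -76 = \frac{163216}{3} + 76 = \frac{163444}{3}$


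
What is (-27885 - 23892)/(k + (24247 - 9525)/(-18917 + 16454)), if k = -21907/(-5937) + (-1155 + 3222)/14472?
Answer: 405819707888232/16808440177 ≈ 24144.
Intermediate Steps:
k = 36589987/9546696 (k = -21907*(-1/5937) + 2067*(1/14472) = 21907/5937 + 689/4824 = 36589987/9546696 ≈ 3.8327)
(-27885 - 23892)/(k + (24247 - 9525)/(-18917 + 16454)) = (-27885 - 23892)/(36589987/9546696 + (24247 - 9525)/(-18917 + 16454)) = -51777/(36589987/9546696 + 14722/(-2463)) = -51777/(36589987/9546696 + 14722*(-1/2463)) = -51777/(36589987/9546696 - 14722/2463) = -51777/(-16808440177/7837837416) = -51777*(-7837837416/16808440177) = 405819707888232/16808440177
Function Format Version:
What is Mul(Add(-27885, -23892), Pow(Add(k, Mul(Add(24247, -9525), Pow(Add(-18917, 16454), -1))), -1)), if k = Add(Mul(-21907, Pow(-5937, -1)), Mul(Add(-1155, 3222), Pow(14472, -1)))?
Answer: Rational(405819707888232, 16808440177) ≈ 24144.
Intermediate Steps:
k = Rational(36589987, 9546696) (k = Add(Mul(-21907, Rational(-1, 5937)), Mul(2067, Rational(1, 14472))) = Add(Rational(21907, 5937), Rational(689, 4824)) = Rational(36589987, 9546696) ≈ 3.8327)
Mul(Add(-27885, -23892), Pow(Add(k, Mul(Add(24247, -9525), Pow(Add(-18917, 16454), -1))), -1)) = Mul(Add(-27885, -23892), Pow(Add(Rational(36589987, 9546696), Mul(Add(24247, -9525), Pow(Add(-18917, 16454), -1))), -1)) = Mul(-51777, Pow(Add(Rational(36589987, 9546696), Mul(14722, Pow(-2463, -1))), -1)) = Mul(-51777, Pow(Add(Rational(36589987, 9546696), Mul(14722, Rational(-1, 2463))), -1)) = Mul(-51777, Pow(Add(Rational(36589987, 9546696), Rational(-14722, 2463)), -1)) = Mul(-51777, Pow(Rational(-16808440177, 7837837416), -1)) = Mul(-51777, Rational(-7837837416, 16808440177)) = Rational(405819707888232, 16808440177)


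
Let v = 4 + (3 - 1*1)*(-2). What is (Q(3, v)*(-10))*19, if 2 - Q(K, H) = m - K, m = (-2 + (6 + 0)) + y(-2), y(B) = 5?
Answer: 760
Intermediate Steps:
m = 9 (m = (-2 + (6 + 0)) + 5 = (-2 + 6) + 5 = 4 + 5 = 9)
v = 0 (v = 4 + (3 - 1)*(-2) = 4 + 2*(-2) = 4 - 4 = 0)
Q(K, H) = -7 + K (Q(K, H) = 2 - (9 - K) = 2 + (-9 + K) = -7 + K)
(Q(3, v)*(-10))*19 = ((-7 + 3)*(-10))*19 = -4*(-10)*19 = 40*19 = 760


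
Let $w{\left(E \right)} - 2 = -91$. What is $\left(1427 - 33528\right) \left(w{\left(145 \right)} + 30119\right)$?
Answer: $-963993030$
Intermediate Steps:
$w{\left(E \right)} = -89$ ($w{\left(E \right)} = 2 - 91 = -89$)
$\left(1427 - 33528\right) \left(w{\left(145 \right)} + 30119\right) = \left(1427 - 33528\right) \left(-89 + 30119\right) = \left(-32101\right) 30030 = -963993030$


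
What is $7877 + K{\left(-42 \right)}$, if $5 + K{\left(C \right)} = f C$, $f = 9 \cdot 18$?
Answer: $1068$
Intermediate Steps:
$f = 162$
$K{\left(C \right)} = -5 + 162 C$
$7877 + K{\left(-42 \right)} = 7877 + \left(-5 + 162 \left(-42\right)\right) = 7877 - 6809 = 1068$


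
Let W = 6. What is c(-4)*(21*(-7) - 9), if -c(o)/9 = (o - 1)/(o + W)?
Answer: -3510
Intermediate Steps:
c(o) = -9*(-1 + o)/(6 + o) (c(o) = -9*(o - 1)/(o + 6) = -9*(-1 + o)/(6 + o))
c(-4)*(21*(-7) - 9) = (9*(1 - 1*(-4))/(6 - 4))*(21*(-7) - 9) = (9*(1 + 4)/2)*(-147 - 9) = (9*(1/2)*5)*(-156) = (45/2)*(-156) = -3510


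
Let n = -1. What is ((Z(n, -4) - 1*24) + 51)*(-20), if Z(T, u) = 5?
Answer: -640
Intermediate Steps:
((Z(n, -4) - 1*24) + 51)*(-20) = ((5 - 1*24) + 51)*(-20) = ((5 - 24) + 51)*(-20) = (-19 + 51)*(-20) = 32*(-20) = -640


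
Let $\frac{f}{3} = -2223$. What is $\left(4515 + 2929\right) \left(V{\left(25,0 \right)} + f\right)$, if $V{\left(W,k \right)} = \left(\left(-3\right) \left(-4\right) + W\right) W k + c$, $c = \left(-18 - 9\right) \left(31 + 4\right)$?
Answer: $-56678616$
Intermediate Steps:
$f = -6669$ ($f = 3 \left(-2223\right) = -6669$)
$c = -945$ ($c = \left(-27\right) 35 = -945$)
$V{\left(W,k \right)} = -945 + W k \left(12 + W\right)$ ($V{\left(W,k \right)} = \left(\left(-3\right) \left(-4\right) + W\right) W k - 945 = \left(12 + W\right) W k - 945 = W \left(12 + W\right) k - 945 = W k \left(12 + W\right) - 945 = -945 + W k \left(12 + W\right)$)
$\left(4515 + 2929\right) \left(V{\left(25,0 \right)} + f\right) = \left(4515 + 2929\right) \left(\left(-945 + 0 \cdot 25^{2} + 12 \cdot 25 \cdot 0\right) - 6669\right) = 7444 \left(\left(-945 + 0 \cdot 625 + 0\right) - 6669\right) = 7444 \left(\left(-945 + 0 + 0\right) - 6669\right) = 7444 \left(-945 - 6669\right) = 7444 \left(-7614\right) = -56678616$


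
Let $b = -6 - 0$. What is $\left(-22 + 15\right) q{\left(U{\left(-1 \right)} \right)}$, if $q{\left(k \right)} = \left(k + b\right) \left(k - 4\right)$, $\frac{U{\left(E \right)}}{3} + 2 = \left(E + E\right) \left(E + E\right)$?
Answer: $0$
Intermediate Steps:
$U{\left(E \right)} = -6 + 12 E^{2}$ ($U{\left(E \right)} = -6 + 3 \left(E + E\right) \left(E + E\right) = -6 + 3 \cdot 2 E 2 E = -6 + 3 \cdot 4 E^{2} = -6 + 12 E^{2}$)
$b = -6$ ($b = -6 + 0 = -6$)
$q{\left(k \right)} = \left(-6 + k\right) \left(-4 + k\right)$ ($q{\left(k \right)} = \left(k - 6\right) \left(k - 4\right) = \left(-6 + k\right) \left(-4 + k\right)$)
$\left(-22 + 15\right) q{\left(U{\left(-1 \right)} \right)} = \left(-22 + 15\right) \left(24 + \left(-6 + 12 \left(-1\right)^{2}\right)^{2} - 10 \left(-6 + 12 \left(-1\right)^{2}\right)\right) = - 7 \left(24 + \left(-6 + 12 \cdot 1\right)^{2} - 10 \left(-6 + 12 \cdot 1\right)\right) = - 7 \left(24 + \left(-6 + 12\right)^{2} - 10 \left(-6 + 12\right)\right) = - 7 \left(24 + 6^{2} - 60\right) = - 7 \left(24 + 36 - 60\right) = \left(-7\right) 0 = 0$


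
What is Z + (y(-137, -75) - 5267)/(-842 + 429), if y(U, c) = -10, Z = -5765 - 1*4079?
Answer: -4060295/413 ≈ -9831.2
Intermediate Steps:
Z = -9844 (Z = -5765 - 4079 = -9844)
Z + (y(-137, -75) - 5267)/(-842 + 429) = -9844 + (-10 - 5267)/(-842 + 429) = -9844 - 5277/(-413) = -9844 - 5277*(-1/413) = -9844 + 5277/413 = -4060295/413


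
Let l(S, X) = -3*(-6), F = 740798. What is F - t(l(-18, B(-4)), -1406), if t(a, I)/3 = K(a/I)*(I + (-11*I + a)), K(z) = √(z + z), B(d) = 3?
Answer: 740798 - 126702*I*√1406/703 ≈ 7.408e+5 - 6758.0*I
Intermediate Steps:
l(S, X) = 18
K(z) = √2*√z (K(z) = √(2*z) = √2*√z)
t(a, I) = 3*√2*√(a/I)*(a - 10*I) (t(a, I) = 3*((√2*√(a/I))*(I + (-11*I + a))) = 3*((√2*√(a/I))*(I + (a - 11*I))) = 3*((√2*√(a/I))*(a - 10*I)) = 3*(√2*√(a/I)*(a - 10*I)) = 3*√2*√(a/I)*(a - 10*I))
F - t(l(-18, B(-4)), -1406) = 740798 - 3*√2*√(18/(-1406))*(18 - 10*(-1406)) = 740798 - 3*√2*√(18*(-1/1406))*(18 + 14060) = 740798 - 3*√2*√(-9/703)*14078 = 740798 - 3*√2*3*I*√703/703*14078 = 740798 - 126702*I*√1406/703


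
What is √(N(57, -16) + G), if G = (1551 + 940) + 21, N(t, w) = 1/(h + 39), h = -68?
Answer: √2112563/29 ≈ 50.120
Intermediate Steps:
N(t, w) = -1/29 (N(t, w) = 1/(-68 + 39) = 1/(-29) = -1/29)
G = 2512 (G = 2491 + 21 = 2512)
√(N(57, -16) + G) = √(-1/29 + 2512) = √(72847/29) = √2112563/29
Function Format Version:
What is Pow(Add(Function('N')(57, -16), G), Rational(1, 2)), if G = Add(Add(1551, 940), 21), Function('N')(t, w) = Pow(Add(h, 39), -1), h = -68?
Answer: Mul(Rational(1, 29), Pow(2112563, Rational(1, 2))) ≈ 50.120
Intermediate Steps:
Function('N')(t, w) = Rational(-1, 29) (Function('N')(t, w) = Pow(Add(-68, 39), -1) = Pow(-29, -1) = Rational(-1, 29))
G = 2512 (G = Add(2491, 21) = 2512)
Pow(Add(Function('N')(57, -16), G), Rational(1, 2)) = Pow(Add(Rational(-1, 29), 2512), Rational(1, 2)) = Pow(Rational(72847, 29), Rational(1, 2)) = Mul(Rational(1, 29), Pow(2112563, Rational(1, 2)))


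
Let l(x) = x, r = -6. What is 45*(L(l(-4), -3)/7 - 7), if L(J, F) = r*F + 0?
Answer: -1395/7 ≈ -199.29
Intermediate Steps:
L(J, F) = -6*F (L(J, F) = -6*F + 0 = -6*F)
45*(L(l(-4), -3)/7 - 7) = 45*(-6*(-3)/7 - 7) = 45*(18*(⅐) - 7) = 45*(18/7 - 7) = 45*(-31/7) = -1395/7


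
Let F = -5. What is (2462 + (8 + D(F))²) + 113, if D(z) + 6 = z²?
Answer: 3304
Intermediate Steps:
D(z) = -6 + z²
(2462 + (8 + D(F))²) + 113 = (2462 + (8 + (-6 + (-5)²))²) + 113 = (2462 + (8 + (-6 + 25))²) + 113 = (2462 + (8 + 19)²) + 113 = (2462 + 27²) + 113 = (2462 + 729) + 113 = 3191 + 113 = 3304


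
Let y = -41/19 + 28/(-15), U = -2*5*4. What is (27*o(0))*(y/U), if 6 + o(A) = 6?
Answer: 0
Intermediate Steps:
o(A) = 0 (o(A) = -6 + 6 = 0)
U = -40 (U = -10*4 = -40)
y = -1147/285 (y = -41*1/19 + 28*(-1/15) = -41/19 - 28/15 = -1147/285 ≈ -4.0246)
(27*o(0))*(y/U) = (27*0)*(-1147/285/(-40)) = 0*(-1147/285*(-1/40)) = 0*(1147/11400) = 0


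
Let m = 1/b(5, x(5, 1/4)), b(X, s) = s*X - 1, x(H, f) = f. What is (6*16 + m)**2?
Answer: 10000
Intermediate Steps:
b(X, s) = -1 + X*s (b(X, s) = X*s - 1 = -1 + X*s)
m = 4 (m = 1/(-1 + 5/4) = 1/(1/4) = 4)
(6*16 + m)**2 = (6*16 + 4)**2 = (96 + 4)**2 = 100**2 = 10000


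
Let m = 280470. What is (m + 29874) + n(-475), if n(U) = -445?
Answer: 309899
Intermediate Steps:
(m + 29874) + n(-475) = (280470 + 29874) - 445 = 310344 - 445 = 309899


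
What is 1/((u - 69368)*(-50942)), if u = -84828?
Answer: 1/7855052632 ≈ 1.2731e-10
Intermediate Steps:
1/((u - 69368)*(-50942)) = 1/(-84828 - 69368*(-50942)) = -1/50942/(-154196) = -1/154196*(-1/50942) = 1/7855052632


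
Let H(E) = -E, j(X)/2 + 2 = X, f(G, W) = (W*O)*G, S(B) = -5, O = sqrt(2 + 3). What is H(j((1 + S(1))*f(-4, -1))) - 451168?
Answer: -451164 + 32*sqrt(5) ≈ -4.5109e+5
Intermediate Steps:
O = sqrt(5) ≈ 2.2361
f(G, W) = G*W*sqrt(5) (f(G, W) = (W*sqrt(5))*G = G*W*sqrt(5))
j(X) = -4 + 2*X
H(j((1 + S(1))*f(-4, -1))) - 451168 = -(-4 + 2*((1 - 5)*(-4*(-1)*sqrt(5)))) - 451168 = -(-4 + 2*(-16*sqrt(5))) - 451168 = -(-4 - 32*sqrt(5)) - 451168 = (4 + 32*sqrt(5)) - 451168 = -451164 + 32*sqrt(5)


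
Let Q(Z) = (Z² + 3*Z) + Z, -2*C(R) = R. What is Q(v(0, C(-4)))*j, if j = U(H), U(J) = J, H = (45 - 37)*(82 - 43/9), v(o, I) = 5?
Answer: 27800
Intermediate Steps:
C(R) = -R/2
H = 5560/9 (H = 8*(82 - 43*⅑) = 8*(82 - 43/9) = 8*(695/9) = 5560/9 ≈ 617.78)
j = 5560/9 ≈ 617.78
Q(Z) = Z² + 4*Z
Q(v(0, C(-4)))*j = (5*(4 + 5))*(5560/9) = (5*9)*(5560/9) = 45*(5560/9) = 27800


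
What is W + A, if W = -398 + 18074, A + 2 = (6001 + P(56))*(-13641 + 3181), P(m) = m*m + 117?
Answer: -96779166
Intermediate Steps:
P(m) = 117 + m**2 (P(m) = m**2 + 117 = 117 + m**2)
A = -96796842 (A = -2 + (6001 + (117 + 56**2))*(-13641 + 3181) = -2 + (6001 + (117 + 3136))*(-10460) = -2 + (6001 + 3253)*(-10460) = -2 + 9254*(-10460) = -2 - 96796840 = -96796842)
W = 17676
W + A = 17676 - 96796842 = -96779166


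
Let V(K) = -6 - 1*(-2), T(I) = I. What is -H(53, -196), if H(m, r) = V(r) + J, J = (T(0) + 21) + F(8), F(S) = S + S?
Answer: -33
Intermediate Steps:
F(S) = 2*S
V(K) = -4 (V(K) = -6 + 2 = -4)
J = 37 (J = (0 + 21) + 2*8 = 21 + 16 = 37)
H(m, r) = 33 (H(m, r) = -4 + 37 = 33)
-H(53, -196) = -1*33 = -33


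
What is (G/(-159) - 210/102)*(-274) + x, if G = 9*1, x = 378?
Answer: 862822/901 ≈ 957.63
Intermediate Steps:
G = 9
(G/(-159) - 210/102)*(-274) + x = (9/(-159) - 210/102)*(-274) + 378 = (9*(-1/159) - 210*1/102)*(-274) + 378 = (-3/53 - 35/17)*(-274) + 378 = -1906/901*(-274) + 378 = 522244/901 + 378 = 862822/901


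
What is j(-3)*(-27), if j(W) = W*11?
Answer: 891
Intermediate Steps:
j(W) = 11*W
j(-3)*(-27) = (11*(-3))*(-27) = -33*(-27) = 891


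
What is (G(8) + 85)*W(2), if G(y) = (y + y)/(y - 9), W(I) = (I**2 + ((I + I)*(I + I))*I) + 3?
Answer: 2691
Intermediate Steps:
W(I) = 3 + I**2 + 4*I**3 (W(I) = (I**2 + ((2*I)*(2*I))*I) + 3 = (I**2 + (4*I**2)*I) + 3 = (I**2 + 4*I**3) + 3 = 3 + I**2 + 4*I**3)
G(y) = 2*y/(-9 + y) (G(y) = (2*y)/(-9 + y) = 2*y/(-9 + y))
(G(8) + 85)*W(2) = (2*8/(-9 + 8) + 85)*(3 + 2**2 + 4*2**3) = (2*8/(-1) + 85)*(3 + 4 + 4*8) = (2*8*(-1) + 85)*(3 + 4 + 32) = (-16 + 85)*39 = 69*39 = 2691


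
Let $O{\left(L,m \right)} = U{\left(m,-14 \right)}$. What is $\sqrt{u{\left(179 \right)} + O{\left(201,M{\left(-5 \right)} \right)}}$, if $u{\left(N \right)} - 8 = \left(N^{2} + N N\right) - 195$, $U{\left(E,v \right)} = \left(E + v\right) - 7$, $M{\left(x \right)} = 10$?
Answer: $2 \sqrt{15971} \approx 252.75$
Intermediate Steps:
$U{\left(E,v \right)} = -7 + E + v$
$O{\left(L,m \right)} = -21 + m$ ($O{\left(L,m \right)} = -7 + m - 14 = -21 + m$)
$u{\left(N \right)} = -187 + 2 N^{2}$ ($u{\left(N \right)} = 8 - \left(195 - N^{2} - N N\right) = 8 + \left(\left(N^{2} + N^{2}\right) - 195\right) = 8 + \left(2 N^{2} - 195\right) = 8 + \left(-195 + 2 N^{2}\right) = -187 + 2 N^{2}$)
$\sqrt{u{\left(179 \right)} + O{\left(201,M{\left(-5 \right)} \right)}} = \sqrt{\left(-187 + 2 \cdot 179^{2}\right) + \left(-21 + 10\right)} = \sqrt{\left(-187 + 2 \cdot 32041\right) - 11} = \sqrt{\left(-187 + 64082\right) - 11} = \sqrt{63895 - 11} = \sqrt{63884} = 2 \sqrt{15971}$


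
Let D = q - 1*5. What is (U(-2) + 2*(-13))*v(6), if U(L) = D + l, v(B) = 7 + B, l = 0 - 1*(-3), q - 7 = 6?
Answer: -195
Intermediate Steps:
q = 13 (q = 7 + 6 = 13)
l = 3 (l = 0 + 3 = 3)
D = 8 (D = 13 - 1*5 = 13 - 5 = 8)
U(L) = 11 (U(L) = 8 + 3 = 11)
(U(-2) + 2*(-13))*v(6) = (11 + 2*(-13))*(7 + 6) = (11 - 26)*13 = -15*13 = -195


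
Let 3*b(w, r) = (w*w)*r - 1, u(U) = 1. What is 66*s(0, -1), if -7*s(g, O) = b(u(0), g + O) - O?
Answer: -22/7 ≈ -3.1429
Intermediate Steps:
b(w, r) = -1/3 + r*w**2/3 (b(w, r) = ((w*w)*r - 1)/3 = (w**2*r - 1)/3 = (r*w**2 - 1)/3 = (-1 + r*w**2)/3 = -1/3 + r*w**2/3)
s(g, O) = 1/21 - g/21 + 2*O/21 (s(g, O) = -((-1/3 + (1/3)*(g + O)*1**2) - O)/7 = -((-1/3 + (1/3)*(O + g)*1) - O)/7 = -((-1/3 + (O/3 + g/3)) - O)/7 = -((-1/3 + O/3 + g/3) - O)/7 = -(-1/3 - 2*O/3 + g/3)/7 = 1/21 - g/21 + 2*O/21)
66*s(0, -1) = 66*(1/21 - 1/21*0 + (2/21)*(-1)) = 66*(1/21 + 0 - 2/21) = 66*(-1/21) = -22/7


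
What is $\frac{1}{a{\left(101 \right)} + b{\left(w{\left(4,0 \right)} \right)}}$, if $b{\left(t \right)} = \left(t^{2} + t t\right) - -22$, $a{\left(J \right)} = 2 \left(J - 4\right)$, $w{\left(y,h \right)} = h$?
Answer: $\frac{1}{216} \approx 0.0046296$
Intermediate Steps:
$a{\left(J \right)} = -8 + 2 J$ ($a{\left(J \right)} = 2 \left(-4 + J\right) = -8 + 2 J$)
$b{\left(t \right)} = 22 + 2 t^{2}$ ($b{\left(t \right)} = \left(t^{2} + t^{2}\right) + 22 = 2 t^{2} + 22 = 22 + 2 t^{2}$)
$\frac{1}{a{\left(101 \right)} + b{\left(w{\left(4,0 \right)} \right)}} = \frac{1}{\left(-8 + 2 \cdot 101\right) + \left(22 + 2 \cdot 0^{2}\right)} = \frac{1}{\left(-8 + 202\right) + \left(22 + 2 \cdot 0\right)} = \frac{1}{194 + \left(22 + 0\right)} = \frac{1}{194 + 22} = \frac{1}{216}$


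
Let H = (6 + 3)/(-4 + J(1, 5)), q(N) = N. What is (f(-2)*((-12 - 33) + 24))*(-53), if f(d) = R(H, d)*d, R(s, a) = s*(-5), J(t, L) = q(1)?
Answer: -33390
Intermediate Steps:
J(t, L) = 1
H = -3 (H = (6 + 3)/(-4 + 1) = 9/(-3) = 9*(-1/3) = -3)
R(s, a) = -5*s
f(d) = 15*d (f(d) = (-5*(-3))*d = 15*d)
(f(-2)*((-12 - 33) + 24))*(-53) = ((15*(-2))*((-12 - 33) + 24))*(-53) = -30*(-45 + 24)*(-53) = -30*(-21)*(-53) = 630*(-53) = -33390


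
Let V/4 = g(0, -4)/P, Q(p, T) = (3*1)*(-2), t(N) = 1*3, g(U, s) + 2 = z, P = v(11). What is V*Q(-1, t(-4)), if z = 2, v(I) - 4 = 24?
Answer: 0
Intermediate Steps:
v(I) = 28 (v(I) = 4 + 24 = 28)
P = 28
g(U, s) = 0 (g(U, s) = -2 + 2 = 0)
t(N) = 3
Q(p, T) = -6 (Q(p, T) = 3*(-2) = -6)
V = 0 (V = 4*(0/28) = 4*(0*(1/28)) = 4*0 = 0)
V*Q(-1, t(-4)) = 0*(-6) = 0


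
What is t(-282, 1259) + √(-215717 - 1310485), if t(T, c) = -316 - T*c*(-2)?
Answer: -710392 + 9*I*√18842 ≈ -7.1039e+5 + 1235.4*I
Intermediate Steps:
t(T, c) = -316 + 2*T*c (t(T, c) = -316 - (-2)*T*c = -316 + 2*T*c)
t(-282, 1259) + √(-215717 - 1310485) = (-316 + 2*(-282)*1259) + √(-215717 - 1310485) = (-316 - 710076) + √(-1526202) = -710392 + 9*I*√18842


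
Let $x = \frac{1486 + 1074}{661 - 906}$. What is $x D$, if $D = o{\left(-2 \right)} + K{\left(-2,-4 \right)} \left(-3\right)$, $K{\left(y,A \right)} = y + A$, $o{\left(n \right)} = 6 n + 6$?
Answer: $- \frac{6144}{49} \approx -125.39$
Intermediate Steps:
$o{\left(n \right)} = 6 + 6 n$
$x = - \frac{512}{49}$ ($x = \frac{2560}{-245} = 2560 \left(- \frac{1}{245}\right) = - \frac{512}{49} \approx -10.449$)
$K{\left(y,A \right)} = A + y$
$D = 12$ ($D = \left(6 + 6 \left(-2\right)\right) + \left(-4 - 2\right) \left(-3\right) = \left(6 - 12\right) - -18 = -6 + 18 = 12$)
$x D = \left(- \frac{512}{49}\right) 12 = - \frac{6144}{49}$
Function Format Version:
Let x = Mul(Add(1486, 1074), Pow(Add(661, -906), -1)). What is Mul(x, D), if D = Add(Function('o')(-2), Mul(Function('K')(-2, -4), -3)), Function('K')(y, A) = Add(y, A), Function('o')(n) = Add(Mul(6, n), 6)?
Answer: Rational(-6144, 49) ≈ -125.39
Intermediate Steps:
Function('o')(n) = Add(6, Mul(6, n))
x = Rational(-512, 49) (x = Mul(2560, Pow(-245, -1)) = Mul(2560, Rational(-1, 245)) = Rational(-512, 49) ≈ -10.449)
Function('K')(y, A) = Add(A, y)
D = 12 (D = Add(Add(6, Mul(6, -2)), Mul(Add(-4, -2), -3)) = Add(Add(6, -12), Mul(-6, -3)) = Add(-6, 18) = 12)
Mul(x, D) = Mul(Rational(-512, 49), 12) = Rational(-6144, 49)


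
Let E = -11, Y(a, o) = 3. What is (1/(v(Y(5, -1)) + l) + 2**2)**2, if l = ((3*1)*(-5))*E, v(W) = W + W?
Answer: 469225/29241 ≈ 16.047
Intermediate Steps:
v(W) = 2*W
l = 165 (l = ((3*1)*(-5))*(-11) = (3*(-5))*(-11) = -15*(-11) = 165)
(1/(v(Y(5, -1)) + l) + 2**2)**2 = (1/(2*3 + 165) + 2**2)**2 = (1/(6 + 165) + 4)**2 = (1/171 + 4)**2 = (685/171)**2 = 469225/29241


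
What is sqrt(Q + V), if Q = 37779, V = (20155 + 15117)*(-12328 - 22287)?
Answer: I*sqrt(1220902501) ≈ 34941.0*I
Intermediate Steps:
V = -1220940280 (V = 35272*(-34615) = -1220940280)
sqrt(Q + V) = sqrt(37779 - 1220940280) = sqrt(-1220902501) = I*sqrt(1220902501)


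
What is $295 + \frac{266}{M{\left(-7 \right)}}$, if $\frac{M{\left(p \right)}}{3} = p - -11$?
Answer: $\frac{1903}{6} \approx 317.17$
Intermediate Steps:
$M{\left(p \right)} = 33 + 3 p$ ($M{\left(p \right)} = 3 \left(p - -11\right) = 3 \left(p + 11\right) = 3 \left(11 + p\right) = 33 + 3 p$)
$295 + \frac{266}{M{\left(-7 \right)}} = 295 + \frac{266}{33 + 3 \left(-7\right)} = 295 + \frac{266}{33 - 21} = 295 + \frac{266}{12} = 295 + 266 \cdot \frac{1}{12} = 295 + \frac{133}{6} = \frac{1903}{6}$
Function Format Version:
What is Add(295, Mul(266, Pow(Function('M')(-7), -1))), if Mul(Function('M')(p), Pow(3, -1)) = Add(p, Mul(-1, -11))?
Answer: Rational(1903, 6) ≈ 317.17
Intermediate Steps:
Function('M')(p) = Add(33, Mul(3, p)) (Function('M')(p) = Mul(3, Add(p, Mul(-1, -11))) = Mul(3, Add(p, 11)) = Mul(3, Add(11, p)) = Add(33, Mul(3, p)))
Add(295, Mul(266, Pow(Function('M')(-7), -1))) = Add(295, Mul(266, Pow(Add(33, Mul(3, -7)), -1))) = Add(295, Mul(266, Pow(Add(33, -21), -1))) = Add(295, Mul(266, Pow(12, -1))) = Add(295, Mul(266, Rational(1, 12))) = Add(295, Rational(133, 6)) = Rational(1903, 6)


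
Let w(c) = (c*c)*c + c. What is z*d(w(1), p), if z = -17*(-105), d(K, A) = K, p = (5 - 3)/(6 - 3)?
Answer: 3570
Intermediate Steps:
w(c) = c + c**3 (w(c) = c**2*c + c = c**3 + c = c + c**3)
p = 2/3 ≈ 0.66667
z = 1785
z*d(w(1), p) = 1785*(1 + 1**3) = 1785*(1 + 1) = 1785*2 = 3570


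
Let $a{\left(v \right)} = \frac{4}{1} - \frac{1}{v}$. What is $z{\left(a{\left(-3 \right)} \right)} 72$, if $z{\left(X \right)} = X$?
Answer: $312$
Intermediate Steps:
$a{\left(v \right)} = 4 - \frac{1}{v}$ ($a{\left(v \right)} = 4 \cdot 1 - \frac{1}{v} = 4 - \frac{1}{v}$)
$z{\left(a{\left(-3 \right)} \right)} 72 = \left(4 - \frac{1}{-3}\right) 72 = \left(4 - - \frac{1}{3}\right) 72 = \left(4 + \frac{1}{3}\right) 72 = \frac{13}{3} \cdot 72 = 312$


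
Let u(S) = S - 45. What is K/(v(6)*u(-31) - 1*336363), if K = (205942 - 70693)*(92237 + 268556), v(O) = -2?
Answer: -48796892457/336211 ≈ -1.4514e+5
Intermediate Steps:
u(S) = -45 + S
K = 48796892457 (K = 135249*360793 = 48796892457)
K/(v(6)*u(-31) - 1*336363) = 48796892457/(-2*(-45 - 31) - 1*336363) = 48796892457/(-2*(-76) - 336363) = 48796892457/(152 - 336363) = 48796892457/(-336211) = 48796892457*(-1/336211) = -48796892457/336211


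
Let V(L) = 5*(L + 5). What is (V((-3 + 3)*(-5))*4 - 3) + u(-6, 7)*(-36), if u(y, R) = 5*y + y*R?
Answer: 2689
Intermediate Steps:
u(y, R) = 5*y + R*y
V(L) = 25 + 5*L (V(L) = 5*(5 + L) = 25 + 5*L)
(V((-3 + 3)*(-5))*4 - 3) + u(-6, 7)*(-36) = ((25 + 5*((-3 + 3)*(-5)))*4 - 3) - 6*(5 + 7)*(-36) = ((25 + 5*(0*(-5)))*4 - 3) - 6*12*(-36) = ((25 + 5*0)*4 - 3) - 72*(-36) = ((25 + 0)*4 - 3) + 2592 = (25*4 - 3) + 2592 = (100 - 3) + 2592 = 97 + 2592 = 2689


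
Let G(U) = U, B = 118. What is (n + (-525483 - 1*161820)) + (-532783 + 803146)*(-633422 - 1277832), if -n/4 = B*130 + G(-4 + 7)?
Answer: -516733113877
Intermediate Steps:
n = -61372 (n = -4*(118*130 + (-4 + 7)) = -4*(15340 + 3) = -4*15343 = -61372)
(n + (-525483 - 1*161820)) + (-532783 + 803146)*(-633422 - 1277832) = (-61372 + (-525483 - 1*161820)) + (-532783 + 803146)*(-633422 - 1277832) = (-61372 + (-525483 - 161820)) + 270363*(-1911254) = (-61372 - 687303) - 516732365202 = -748675 - 516732365202 = -516733113877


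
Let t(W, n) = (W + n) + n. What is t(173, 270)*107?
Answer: 76291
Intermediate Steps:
t(W, n) = W + 2*n
t(173, 270)*107 = (173 + 2*270)*107 = (173 + 540)*107 = 713*107 = 76291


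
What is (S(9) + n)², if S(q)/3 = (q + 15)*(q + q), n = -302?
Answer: 988036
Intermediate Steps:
S(q) = 6*q*(15 + q) (S(q) = 3*((q + 15)*(q + q)) = 3*((15 + q)*(2*q)) = 3*(2*q*(15 + q)) = 6*q*(15 + q))
(S(9) + n)² = (6*9*(15 + 9) - 302)² = (6*9*24 - 302)² = (1296 - 302)² = 994² = 988036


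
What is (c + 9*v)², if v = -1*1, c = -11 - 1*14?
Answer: 1156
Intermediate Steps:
c = -25 (c = -11 - 14 = -25)
v = -1
(c + 9*v)² = (-25 + 9*(-1))² = (-25 - 9)² = (-34)² = 1156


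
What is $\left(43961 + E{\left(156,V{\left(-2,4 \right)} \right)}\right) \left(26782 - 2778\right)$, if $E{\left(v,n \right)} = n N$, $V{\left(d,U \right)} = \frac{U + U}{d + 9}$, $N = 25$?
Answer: $\frac{7391479708}{7} \approx 1.0559 \cdot 10^{9}$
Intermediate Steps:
$V{\left(d,U \right)} = \frac{2 U}{9 + d}$
$E{\left(v,n \right)} = 25 n$ ($E{\left(v,n \right)} = n 25 = 25 n$)
$\left(43961 + E{\left(156,V{\left(-2,4 \right)} \right)}\right) \left(26782 - 2778\right) = \left(43961 + 25 \cdot 2 \cdot 4 \frac{1}{9 - 2}\right) \left(26782 - 2778\right) = \left(43961 + 25 \cdot 2 \cdot 4 \cdot \frac{1}{7}\right) 24004 = \left(43961 + 25 \cdot \frac{8}{7}\right) 24004 = \left(43961 + \frac{200}{7}\right) 24004 = \frac{307927}{7} \cdot 24004 = \frac{7391479708}{7}$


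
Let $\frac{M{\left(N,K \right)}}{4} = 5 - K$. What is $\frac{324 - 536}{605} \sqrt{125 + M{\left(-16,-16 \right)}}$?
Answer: $- \frac{212 \sqrt{209}}{605} \approx -5.0659$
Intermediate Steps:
$M{\left(N,K \right)} = 20 - 4 K$ ($M{\left(N,K \right)} = 4 \left(5 - K\right) = 20 - 4 K$)
$\frac{324 - 536}{605} \sqrt{125 + M{\left(-16,-16 \right)}} = \frac{324 - 536}{605} \sqrt{125 + \left(20 - -64\right)} = \left(324 - 536\right) \frac{1}{605} \sqrt{125 + \left(20 + 64\right)} = \left(-212\right) \frac{1}{605} \sqrt{125 + 84} = - \frac{212 \sqrt{209}}{605}$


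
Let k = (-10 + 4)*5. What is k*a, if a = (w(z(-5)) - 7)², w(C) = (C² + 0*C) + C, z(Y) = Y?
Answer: -5070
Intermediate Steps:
w(C) = C + C² (w(C) = (C² + 0) + C = C² + C = C + C²)
k = -30 (k = -6*5 = -30)
a = 169 (a = (-5*(1 - 5) - 7)² = (-5*(-4) - 7)² = (20 - 7)² = 13² = 169)
k*a = -30*169 = -5070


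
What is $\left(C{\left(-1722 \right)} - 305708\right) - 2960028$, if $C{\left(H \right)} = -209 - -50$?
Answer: $-3265895$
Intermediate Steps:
$C{\left(H \right)} = -159$ ($C{\left(H \right)} = -209 + 50 = -159$)
$\left(C{\left(-1722 \right)} - 305708\right) - 2960028 = \left(-159 - 305708\right) - 2960028 = -305867 - 2960028 = -3265895$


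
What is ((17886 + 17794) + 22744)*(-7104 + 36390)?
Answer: 1711005264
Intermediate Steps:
((17886 + 17794) + 22744)*(-7104 + 36390) = (35680 + 22744)*29286 = 58424*29286 = 1711005264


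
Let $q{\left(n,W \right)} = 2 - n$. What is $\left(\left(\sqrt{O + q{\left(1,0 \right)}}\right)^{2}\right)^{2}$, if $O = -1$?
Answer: $0$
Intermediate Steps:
$\left(\left(\sqrt{O + q{\left(1,0 \right)}}\right)^{2}\right)^{2} = \left(\left(\sqrt{-1 + \left(2 - 1\right)}\right)^{2}\right)^{2} = \left(\left(\sqrt{-1 + 1}\right)^{2}\right)^{2} = \left(\left(\sqrt{0}\right)^{2}\right)^{2} = \left(0^{2}\right)^{2} = 0^{2} = 0$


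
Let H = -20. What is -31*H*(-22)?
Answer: -13640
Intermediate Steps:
-31*H*(-22) = -31*(-20)*(-22) = 620*(-22) = -13640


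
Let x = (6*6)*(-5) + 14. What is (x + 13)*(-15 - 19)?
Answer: 5202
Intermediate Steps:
x = -166 (x = 36*(-5) + 14 = -180 + 14 = -166)
(x + 13)*(-15 - 19) = (-166 + 13)*(-15 - 19) = -153*(-34) = 5202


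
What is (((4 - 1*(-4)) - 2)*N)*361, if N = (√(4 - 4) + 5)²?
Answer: 54150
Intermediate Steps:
N = 25 (N = (√0 + 5)² = (0 + 5)² = 5² = 25)
(((4 - 1*(-4)) - 2)*N)*361 = (((4 - 1*(-4)) - 2)*25)*361 = (((4 + 4) - 2)*25)*361 = ((8 - 2)*25)*361 = (6*25)*361 = 150*361 = 54150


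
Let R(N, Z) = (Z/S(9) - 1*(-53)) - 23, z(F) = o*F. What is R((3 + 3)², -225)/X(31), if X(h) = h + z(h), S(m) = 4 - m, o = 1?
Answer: 75/62 ≈ 1.2097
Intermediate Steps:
z(F) = F (z(F) = 1*F = F)
R(N, Z) = 30 - Z/5 (R(N, Z) = (Z/(4 - 1*9) - 1*(-53)) - 23 = (Z/(4 - 9) + 53) - 23 = (Z/(-5) + 53) - 23 = (Z*(-⅕) + 53) - 23 = (-Z/5 + 53) - 23 = (53 - Z/5) - 23 = 30 - Z/5)
X(h) = 2*h (X(h) = h + h = 2*h)
R((3 + 3)², -225)/X(31) = (30 - ⅕*(-225))/((2*31)) = (30 + 45)/62 = 75*(1/62) = 75/62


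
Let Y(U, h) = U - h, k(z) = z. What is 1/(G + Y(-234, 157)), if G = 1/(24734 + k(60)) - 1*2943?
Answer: -24794/82663195 ≈ -0.00029994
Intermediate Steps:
G = -72968741/24794 (G = 1/(24734 + 60) - 1*2943 = 1/24794 - 2943 = -72968741/24794 ≈ -2943.0)
1/(G + Y(-234, 157)) = 1/(-72968741/24794 + (-234 - 1*157)) = 1/(-72968741/24794 + (-234 - 157)) = 1/(-72968741/24794 - 391) = 1/(-82663195/24794) = -24794/82663195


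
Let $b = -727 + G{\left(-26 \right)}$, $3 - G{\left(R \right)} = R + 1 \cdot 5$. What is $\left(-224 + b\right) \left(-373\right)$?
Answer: $345771$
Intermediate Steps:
$G{\left(R \right)} = -2 - R$ ($G{\left(R \right)} = 3 - \left(R + 1 \cdot 5\right) = 3 - \left(R + 5\right) = 3 - \left(5 + R\right) = -2 - R$)
$b = -703$ ($b = -727 - -24 = -727 + \left(-2 + 26\right) = -727 + 24 = -703$)
$\left(-224 + b\right) \left(-373\right) = \left(-224 - 703\right) \left(-373\right) = \left(-927\right) \left(-373\right) = 345771$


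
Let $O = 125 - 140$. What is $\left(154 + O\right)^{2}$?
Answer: $19321$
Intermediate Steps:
$O = -15$ ($O = 125 - 140 = -15$)
$\left(154 + O\right)^{2} = \left(154 - 15\right)^{2} = 139^{2} = 19321$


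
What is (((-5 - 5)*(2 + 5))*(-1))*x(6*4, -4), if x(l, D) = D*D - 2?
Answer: 980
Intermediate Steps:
x(l, D) = -2 + D² (x(l, D) = D² - 2 = -2 + D²)
(((-5 - 5)*(2 + 5))*(-1))*x(6*4, -4) = (((-5 - 5)*(2 + 5))*(-1))*(-2 + (-4)²) = (-10*7*(-1))*(-2 + 16) = -70*(-1)*14 = 70*14 = 980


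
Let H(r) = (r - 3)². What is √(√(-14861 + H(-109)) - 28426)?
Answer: √(-28426 + I*√2317) ≈ 0.143 + 168.6*I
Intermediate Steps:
H(r) = (-3 + r)²
√(√(-14861 + H(-109)) - 28426) = √(√(-14861 + (-3 - 109)²) - 28426) = √(√(-14861 + (-112)²) - 28426) = √(√(-14861 + 12544) - 28426) = √(√(-2317) - 28426) = √(I*√2317 - 28426) = √(-28426 + I*√2317)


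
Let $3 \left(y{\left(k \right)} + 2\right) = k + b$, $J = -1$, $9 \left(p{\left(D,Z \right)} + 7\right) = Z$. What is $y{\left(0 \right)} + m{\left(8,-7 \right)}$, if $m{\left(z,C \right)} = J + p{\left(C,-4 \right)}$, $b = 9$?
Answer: $- \frac{67}{9} \approx -7.4444$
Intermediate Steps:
$p{\left(D,Z \right)} = -7 + \frac{Z}{9}$
$y{\left(k \right)} = 1 + \frac{k}{3}$ ($y{\left(k \right)} = -2 + \frac{k + 9}{3} = -2 + \frac{9 + k}{3} = -2 + \left(3 + \frac{k}{3}\right) = 1 + \frac{k}{3}$)
$m{\left(z,C \right)} = - \frac{76}{9}$ ($m{\left(z,C \right)} = -1 + \left(-7 + \frac{1}{9} \left(-4\right)\right) = -1 - \frac{67}{9} = - \frac{76}{9}$)
$y{\left(0 \right)} + m{\left(8,-7 \right)} = \left(1 + \frac{1}{3} \cdot 0\right) - \frac{76}{9} = \left(1 + 0\right) - \frac{76}{9} = 1 - \frac{76}{9} = - \frac{67}{9}$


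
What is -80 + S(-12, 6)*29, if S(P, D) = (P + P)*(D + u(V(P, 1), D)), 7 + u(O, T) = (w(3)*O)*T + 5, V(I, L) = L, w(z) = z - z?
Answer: -2864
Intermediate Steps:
w(z) = 0
u(O, T) = -2 (u(O, T) = -7 + ((0*O)*T + 5) = -7 + (0*T + 5) = -7 + (0 + 5) = -7 + 5 = -2)
S(P, D) = 2*P*(-2 + D) (S(P, D) = (P + P)*(D - 2) = (2*P)*(-2 + D) = 2*P*(-2 + D))
-80 + S(-12, 6)*29 = -80 + (2*(-12)*(-2 + 6))*29 = -80 + (2*(-12)*4)*29 = -80 - 96*29 = -80 - 2784 = -2864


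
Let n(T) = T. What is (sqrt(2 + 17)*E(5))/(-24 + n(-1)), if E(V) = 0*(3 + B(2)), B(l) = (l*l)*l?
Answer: 0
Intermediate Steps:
B(l) = l**3 (B(l) = l**2*l = l**3)
E(V) = 0 (E(V) = 0*(3 + 2**3) = 0*(3 + 8) = 0*11 = 0)
(sqrt(2 + 17)*E(5))/(-24 + n(-1)) = (sqrt(2 + 17)*0)/(-24 - 1) = (sqrt(19)*0)/(-25) = 0*(-1/25) = 0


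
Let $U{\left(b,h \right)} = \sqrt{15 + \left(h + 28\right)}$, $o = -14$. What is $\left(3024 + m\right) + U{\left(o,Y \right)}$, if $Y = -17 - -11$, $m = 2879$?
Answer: $5903 + \sqrt{37} \approx 5909.1$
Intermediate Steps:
$Y = -6$ ($Y = -17 + 11 = -6$)
$U{\left(b,h \right)} = \sqrt{43 + h}$ ($U{\left(b,h \right)} = \sqrt{15 + \left(28 + h\right)} = \sqrt{43 + h}$)
$\left(3024 + m\right) + U{\left(o,Y \right)} = \left(3024 + 2879\right) + \sqrt{43 - 6} = 5903 + \sqrt{37}$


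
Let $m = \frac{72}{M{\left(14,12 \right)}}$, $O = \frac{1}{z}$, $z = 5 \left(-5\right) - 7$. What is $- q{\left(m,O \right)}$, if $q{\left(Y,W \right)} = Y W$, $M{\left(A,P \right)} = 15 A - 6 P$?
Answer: $\frac{3}{184} \approx 0.016304$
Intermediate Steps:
$M{\left(A,P \right)} = - 6 P + 15 A$
$z = -32$ ($z = -25 - 7 = -32$)
$O = - \frac{1}{32}$ ($O = \frac{1}{-32} = - \frac{1}{32} \approx -0.03125$)
$m = \frac{12}{23}$ ($m = \frac{72}{\left(-6\right) 12 + 15 \cdot 14} = \frac{72}{-72 + 210} = \frac{72}{138} = 72 \cdot \frac{1}{138} = \frac{12}{23} \approx 0.52174$)
$q{\left(Y,W \right)} = W Y$
$- q{\left(m,O \right)} = - \frac{\left(-1\right) 12}{32 \cdot 23} = \left(-1\right) \left(- \frac{3}{184}\right) = \frac{3}{184}$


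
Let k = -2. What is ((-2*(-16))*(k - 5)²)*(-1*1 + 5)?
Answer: 6272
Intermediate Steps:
((-2*(-16))*(k - 5)²)*(-1*1 + 5) = ((-2*(-16))*(-2 - 5)²)*(-1*1 + 5) = (32*(-7)²)*(-1 + 5) = (32*49)*4 = 1568*4 = 6272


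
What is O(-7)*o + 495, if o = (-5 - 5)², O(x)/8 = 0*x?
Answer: 495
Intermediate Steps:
O(x) = 0 (O(x) = 8*(0*x) = 8*0 = 0)
o = 100 (o = (-10)² = 100)
O(-7)*o + 495 = 0*100 + 495 = 0 + 495 = 495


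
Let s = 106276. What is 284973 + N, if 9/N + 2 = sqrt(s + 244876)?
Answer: 50033849511/175574 + 9*sqrt(21947)/87787 ≈ 2.8497e+5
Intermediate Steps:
N = 9/(-2 + 4*sqrt(21947)) (N = 9/(-2 + sqrt(106276 + 244876)) = 9/(-2 + sqrt(351152)) = 9/(-2 + 4*sqrt(21947)) ≈ 0.015239)
284973 + N = 284973 + (9/175574 + 9*sqrt(21947)/87787) = 50033849511/175574 + 9*sqrt(21947)/87787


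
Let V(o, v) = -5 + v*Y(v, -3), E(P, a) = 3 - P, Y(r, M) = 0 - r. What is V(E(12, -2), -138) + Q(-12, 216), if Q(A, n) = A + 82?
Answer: -18979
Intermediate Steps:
Y(r, M) = -r
Q(A, n) = 82 + A
V(o, v) = -5 - v² (V(o, v) = -5 + v*(-v) = -5 - v²)
V(E(12, -2), -138) + Q(-12, 216) = (-5 - 1*(-138)²) + (82 - 12) = (-5 - 1*19044) + 70 = (-5 - 19044) + 70 = -19049 + 70 = -18979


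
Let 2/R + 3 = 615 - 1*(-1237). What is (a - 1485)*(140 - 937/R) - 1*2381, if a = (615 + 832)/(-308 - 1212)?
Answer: 3912495630511/3040 ≈ 1.2870e+9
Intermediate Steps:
a = -1447/1520 (a = 1447/(-1520) = 1447*(-1/1520) = -1447/1520 ≈ -0.95197)
R = 2/1849 (R = 2/(-3 + (615 - 1*(-1237))) = 2/(-3 + (615 + 1237)) = 2/(-3 + 1852) = 2/1849 ≈ 0.0010817)
(a - 1485)*(140 - 937/R) - 1*2381 = (-1447/1520 - 1485)*(140 - 937/2/1849) - 1*2381 = -2258647*(140 - 937*1849/2)/1520 - 2381 = -2258647*(140 - 1732513/2)/1520 - 2381 = -2258647/1520*(-1732233/2) - 2381 = 3912502868751/3040 - 2381 = 3912495630511/3040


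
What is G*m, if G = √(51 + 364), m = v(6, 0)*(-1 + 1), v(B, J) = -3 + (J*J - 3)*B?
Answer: 0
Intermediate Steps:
v(B, J) = -3 + B*(-3 + J²) (v(B, J) = -3 + (J² - 3)*B = -3 + (-3 + J²)*B = -3 + B*(-3 + J²))
m = 0 (m = (-3 - 3*6 + 6*0²)*(-1 + 1) = (-3 - 18 + 6*0)*0 = (-3 - 18 + 0)*0 = -21*0 = 0)
G = √415 ≈ 20.372
G*m = √415*0 = 0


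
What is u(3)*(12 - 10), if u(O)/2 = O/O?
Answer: 4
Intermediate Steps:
u(O) = 2 (u(O) = 2*(O/O) = 2*1 = 2)
u(3)*(12 - 10) = 2*(12 - 10) = 2*2 = 4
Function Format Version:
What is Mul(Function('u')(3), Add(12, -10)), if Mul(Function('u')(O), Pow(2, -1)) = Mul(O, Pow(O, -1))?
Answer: 4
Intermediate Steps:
Function('u')(O) = 2 (Function('u')(O) = Mul(2, Mul(O, Pow(O, -1))) = Mul(2, 1) = 2)
Mul(Function('u')(3), Add(12, -10)) = Mul(2, Add(12, -10)) = Mul(2, 2) = 4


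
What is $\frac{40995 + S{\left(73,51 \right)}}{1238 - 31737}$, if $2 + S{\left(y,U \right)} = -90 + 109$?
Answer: $- \frac{41012}{30499} \approx -1.3447$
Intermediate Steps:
$S{\left(y,U \right)} = 17$ ($S{\left(y,U \right)} = -2 + \left(-90 + 109\right) = -2 + 19 = 17$)
$\frac{40995 + S{\left(73,51 \right)}}{1238 - 31737} = \frac{40995 + 17}{1238 - 31737} = \frac{41012}{-30499} = 41012 \left(- \frac{1}{30499}\right) = - \frac{41012}{30499}$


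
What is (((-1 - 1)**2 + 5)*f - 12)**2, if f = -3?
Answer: 1521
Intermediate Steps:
(((-1 - 1)**2 + 5)*f - 12)**2 = (((-1 - 1)**2 + 5)*(-3) - 12)**2 = (((-2)**2 + 5)*(-3) - 12)**2 = ((4 + 5)*(-3) - 12)**2 = (9*(-3) - 12)**2 = (-27 - 12)**2 = (-39)**2 = 1521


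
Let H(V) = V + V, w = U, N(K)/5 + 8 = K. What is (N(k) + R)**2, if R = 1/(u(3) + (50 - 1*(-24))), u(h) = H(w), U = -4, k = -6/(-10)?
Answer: 5958481/4356 ≈ 1367.9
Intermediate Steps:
k = 3/5 (k = -6*(-1/10) = 3/5 ≈ 0.60000)
N(K) = -40 + 5*K
w = -4
H(V) = 2*V
u(h) = -8 (u(h) = 2*(-4) = -8)
R = 1/66 (R = 1/(-8 + (50 - 1*(-24))) = 1/(-8 + (50 + 24)) = 1/(-8 + 74) = 1/66 ≈ 0.015152)
(N(k) + R)**2 = ((-40 + 5*(3/5)) + 1/66)**2 = ((-40 + 3) + 1/66)**2 = (-37 + 1/66)**2 = (-2441/66)**2 = 5958481/4356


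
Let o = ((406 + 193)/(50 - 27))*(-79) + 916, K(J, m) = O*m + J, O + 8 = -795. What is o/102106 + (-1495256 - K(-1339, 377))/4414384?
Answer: -38333122245/136406672792 ≈ -0.28102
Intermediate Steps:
O = -803 (O = -8 - 795 = -803)
K(J, m) = J - 803*m (K(J, m) = -803*m + J = J - 803*m)
o = -26253/23 (o = (599/23)*(-79) + 916 = -47321/23 + 916 = -26253/23 ≈ -1141.4)
o/102106 + (-1495256 - K(-1339, 377))/4414384 = -26253/23/102106 + (-1495256 - (-1339 - 803*377))/4414384 = -26253/23*1/102106 + (-1495256 - (-1339 - 302731))*(1/4414384) = -26253/2348438 + (-1495256 - 1*(-304070))*(1/4414384) = -26253/2348438 + (-1495256 + 304070)*(1/4414384) = -26253/2348438 - 1191186*1/4414384 = -26253/2348438 - 31347/116168 = -38333122245/136406672792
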